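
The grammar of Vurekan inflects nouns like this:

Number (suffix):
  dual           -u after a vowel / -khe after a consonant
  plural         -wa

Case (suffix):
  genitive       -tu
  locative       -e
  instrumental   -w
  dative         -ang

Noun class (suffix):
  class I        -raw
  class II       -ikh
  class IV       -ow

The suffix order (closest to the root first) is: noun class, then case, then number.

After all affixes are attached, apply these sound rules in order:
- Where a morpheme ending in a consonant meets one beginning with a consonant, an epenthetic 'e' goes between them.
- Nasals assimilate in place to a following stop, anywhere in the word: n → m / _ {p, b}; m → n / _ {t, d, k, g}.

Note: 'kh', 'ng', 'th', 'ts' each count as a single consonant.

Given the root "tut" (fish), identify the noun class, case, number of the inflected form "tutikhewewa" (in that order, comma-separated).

Segment: tut-ikh-w-wa.
noun class: -ikh → class II.
case: -w → instrumental.
number: -wa → plural.

class II, instrumental, plural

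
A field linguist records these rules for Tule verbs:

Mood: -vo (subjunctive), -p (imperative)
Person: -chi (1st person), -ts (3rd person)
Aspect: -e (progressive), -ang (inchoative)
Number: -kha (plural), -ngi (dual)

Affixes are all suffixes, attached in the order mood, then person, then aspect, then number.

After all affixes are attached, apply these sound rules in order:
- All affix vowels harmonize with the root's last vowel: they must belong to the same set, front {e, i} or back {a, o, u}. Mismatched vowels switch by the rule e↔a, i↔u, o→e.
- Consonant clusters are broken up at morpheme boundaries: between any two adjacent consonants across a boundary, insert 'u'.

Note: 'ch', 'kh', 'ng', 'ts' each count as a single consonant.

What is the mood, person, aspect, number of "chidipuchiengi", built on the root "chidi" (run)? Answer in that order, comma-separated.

imperative, 1st person, progressive, dual

Segment: chidi-p-chi-e-ngi.
mood: -p → imperative.
person: -chi → 1st person.
aspect: -e → progressive.
number: -ngi → dual.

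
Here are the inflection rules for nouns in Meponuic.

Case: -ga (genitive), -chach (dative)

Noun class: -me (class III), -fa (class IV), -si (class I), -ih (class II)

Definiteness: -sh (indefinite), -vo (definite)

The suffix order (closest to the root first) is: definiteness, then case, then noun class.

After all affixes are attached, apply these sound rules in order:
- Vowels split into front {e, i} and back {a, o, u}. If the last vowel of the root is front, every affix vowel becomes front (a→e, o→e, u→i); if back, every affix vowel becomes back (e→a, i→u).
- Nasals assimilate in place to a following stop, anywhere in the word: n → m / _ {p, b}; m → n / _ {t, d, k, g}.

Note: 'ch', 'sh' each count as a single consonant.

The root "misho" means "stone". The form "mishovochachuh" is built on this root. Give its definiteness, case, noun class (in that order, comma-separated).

Segment: misho-vo-chach-ih.
definiteness: -vo → definite.
case: -chach → dative.
noun class: -ih → class II.

definite, dative, class II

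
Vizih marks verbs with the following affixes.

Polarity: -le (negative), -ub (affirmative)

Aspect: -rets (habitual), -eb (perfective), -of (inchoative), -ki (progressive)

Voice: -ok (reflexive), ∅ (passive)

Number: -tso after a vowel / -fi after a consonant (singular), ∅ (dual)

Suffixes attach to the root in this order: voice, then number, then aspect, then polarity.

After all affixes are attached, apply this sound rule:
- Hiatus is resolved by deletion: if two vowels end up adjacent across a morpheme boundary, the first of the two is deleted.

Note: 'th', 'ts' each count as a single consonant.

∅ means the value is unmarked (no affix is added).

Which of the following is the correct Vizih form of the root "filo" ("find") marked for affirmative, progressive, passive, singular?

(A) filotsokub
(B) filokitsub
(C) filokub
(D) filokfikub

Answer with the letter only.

voice = passive: zero marking, form stays filo.
Attach number singular -tso (after vowel 'o') → filotso.
Attach aspect progressive -ki → filotsoki.
Attach polarity affirmative -ub → filotsokiub.
Apply vowel deletion: filotsokiub → filotsokub.
So the correct form is filotsokub, option (A).
(C) filokub is wrong: it uses dual instead of singular for number.
(B) filokitsub is wrong: it has the affixes in the wrong order.
(D) filokfikub is wrong: it uses reflexive instead of passive for voice.

A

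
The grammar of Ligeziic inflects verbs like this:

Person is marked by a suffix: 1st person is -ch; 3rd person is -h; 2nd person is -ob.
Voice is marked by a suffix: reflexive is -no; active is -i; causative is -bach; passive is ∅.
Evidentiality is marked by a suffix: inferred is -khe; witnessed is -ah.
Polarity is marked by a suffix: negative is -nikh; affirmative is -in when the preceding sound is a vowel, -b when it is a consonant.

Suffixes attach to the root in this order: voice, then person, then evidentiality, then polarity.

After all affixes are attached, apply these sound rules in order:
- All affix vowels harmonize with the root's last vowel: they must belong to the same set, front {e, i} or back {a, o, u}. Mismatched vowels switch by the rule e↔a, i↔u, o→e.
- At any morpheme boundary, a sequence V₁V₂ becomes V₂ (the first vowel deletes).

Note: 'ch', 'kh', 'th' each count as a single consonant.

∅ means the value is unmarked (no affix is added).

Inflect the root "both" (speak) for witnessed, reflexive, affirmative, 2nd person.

Attach voice reflexive -no → bothno.
Attach person 2nd person -ob → bothnoob.
Attach evidentiality witnessed -ah → bothnoobah.
Attach polarity affirmative -b (after consonant 'h') → bothnoobahb.
Vowel harmony: no change.
Apply vowel deletion: bothnoobahb → bothnobahb.

bothnobahb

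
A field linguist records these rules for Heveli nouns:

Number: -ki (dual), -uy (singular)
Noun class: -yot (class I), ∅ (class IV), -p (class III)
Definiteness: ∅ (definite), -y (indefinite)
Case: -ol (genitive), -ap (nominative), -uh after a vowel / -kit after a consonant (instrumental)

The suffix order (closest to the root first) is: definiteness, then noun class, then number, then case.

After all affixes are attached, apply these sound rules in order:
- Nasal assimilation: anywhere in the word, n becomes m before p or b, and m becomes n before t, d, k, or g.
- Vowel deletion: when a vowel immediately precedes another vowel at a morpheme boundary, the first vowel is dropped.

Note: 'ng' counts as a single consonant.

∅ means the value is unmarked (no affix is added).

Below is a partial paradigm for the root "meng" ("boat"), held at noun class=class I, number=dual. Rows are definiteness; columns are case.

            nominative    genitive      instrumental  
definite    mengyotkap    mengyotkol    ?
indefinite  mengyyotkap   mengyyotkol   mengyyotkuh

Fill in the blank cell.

mengyotkuh

definiteness = definite: zero marking, form stays meng.
Attach noun class class I -yot → mengyot.
Attach number dual -ki → mengyotki.
Attach case instrumental -uh (after vowel 'i') → mengyotkiuh.
Nasal assimilation: no change.
Apply vowel deletion: mengyotkiuh → mengyotkuh.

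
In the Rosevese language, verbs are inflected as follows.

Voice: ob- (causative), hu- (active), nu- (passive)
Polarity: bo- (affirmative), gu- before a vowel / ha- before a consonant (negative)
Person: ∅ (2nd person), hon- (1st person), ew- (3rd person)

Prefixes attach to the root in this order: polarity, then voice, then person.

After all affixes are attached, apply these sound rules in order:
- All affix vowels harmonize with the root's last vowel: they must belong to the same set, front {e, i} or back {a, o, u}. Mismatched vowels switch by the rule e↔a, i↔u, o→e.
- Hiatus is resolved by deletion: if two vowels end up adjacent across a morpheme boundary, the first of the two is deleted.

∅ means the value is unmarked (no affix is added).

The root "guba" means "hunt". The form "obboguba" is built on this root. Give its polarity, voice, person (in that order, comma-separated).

Segment: ob-bo-guba.
polarity: bo- → affirmative.
voice: ob- → causative.
person: ∅ → 2nd person.

affirmative, causative, 2nd person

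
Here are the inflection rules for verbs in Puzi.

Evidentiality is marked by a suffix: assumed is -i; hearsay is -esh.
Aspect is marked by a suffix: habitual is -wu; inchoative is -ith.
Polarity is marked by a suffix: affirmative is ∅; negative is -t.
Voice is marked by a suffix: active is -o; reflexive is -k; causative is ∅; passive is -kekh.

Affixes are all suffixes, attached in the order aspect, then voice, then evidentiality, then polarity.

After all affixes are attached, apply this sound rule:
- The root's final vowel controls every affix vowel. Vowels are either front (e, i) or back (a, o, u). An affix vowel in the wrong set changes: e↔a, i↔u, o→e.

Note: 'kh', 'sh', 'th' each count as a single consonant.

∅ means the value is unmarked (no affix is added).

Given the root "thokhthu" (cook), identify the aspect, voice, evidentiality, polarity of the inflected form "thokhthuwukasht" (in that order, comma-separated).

habitual, reflexive, hearsay, negative

Segment: thokhthu-wu-k-esh-t.
aspect: -wu → habitual.
voice: -k → reflexive.
evidentiality: -esh → hearsay.
polarity: -t → negative.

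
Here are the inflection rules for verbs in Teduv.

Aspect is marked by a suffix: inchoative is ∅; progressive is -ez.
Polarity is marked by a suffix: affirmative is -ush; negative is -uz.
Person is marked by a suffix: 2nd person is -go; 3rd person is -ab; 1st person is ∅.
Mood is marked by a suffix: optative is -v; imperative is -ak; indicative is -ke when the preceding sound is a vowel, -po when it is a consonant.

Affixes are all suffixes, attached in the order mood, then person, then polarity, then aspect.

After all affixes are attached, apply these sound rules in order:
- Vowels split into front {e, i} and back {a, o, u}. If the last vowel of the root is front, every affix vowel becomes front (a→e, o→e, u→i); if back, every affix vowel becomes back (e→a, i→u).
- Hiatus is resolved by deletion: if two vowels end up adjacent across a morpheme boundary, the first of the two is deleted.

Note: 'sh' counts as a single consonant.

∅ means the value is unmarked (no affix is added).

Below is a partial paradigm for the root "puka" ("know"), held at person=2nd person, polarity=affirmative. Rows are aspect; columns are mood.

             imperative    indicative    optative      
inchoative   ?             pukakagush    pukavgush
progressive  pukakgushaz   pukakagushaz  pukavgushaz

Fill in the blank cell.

Attach mood imperative -ak → pukaak.
Attach person 2nd person -go → pukaakgo.
Attach polarity affirmative -ush → pukaakgoush.
aspect = inchoative: zero marking, form stays pukaakgoush.
Vowel harmony: no change.
Apply vowel deletion: pukaakgoush → pukakgush.

pukakgush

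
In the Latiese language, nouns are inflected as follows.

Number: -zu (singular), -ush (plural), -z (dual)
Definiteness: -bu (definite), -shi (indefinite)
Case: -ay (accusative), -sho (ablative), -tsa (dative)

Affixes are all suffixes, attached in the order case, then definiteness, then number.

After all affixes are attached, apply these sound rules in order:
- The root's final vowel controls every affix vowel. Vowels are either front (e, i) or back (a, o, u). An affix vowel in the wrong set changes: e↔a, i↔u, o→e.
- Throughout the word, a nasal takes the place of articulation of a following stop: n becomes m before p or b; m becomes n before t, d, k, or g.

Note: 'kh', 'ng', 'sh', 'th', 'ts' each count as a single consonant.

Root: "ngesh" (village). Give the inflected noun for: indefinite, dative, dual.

ngeshtseshiz

Attach case dative -tsa → ngeshtsa.
Attach definiteness indefinite -shi → ngeshtsashi.
Attach number dual -z → ngeshtsashiz.
Apply vowel harmony: ngeshtsashiz → ngeshtseshiz.
Nasal assimilation: no change.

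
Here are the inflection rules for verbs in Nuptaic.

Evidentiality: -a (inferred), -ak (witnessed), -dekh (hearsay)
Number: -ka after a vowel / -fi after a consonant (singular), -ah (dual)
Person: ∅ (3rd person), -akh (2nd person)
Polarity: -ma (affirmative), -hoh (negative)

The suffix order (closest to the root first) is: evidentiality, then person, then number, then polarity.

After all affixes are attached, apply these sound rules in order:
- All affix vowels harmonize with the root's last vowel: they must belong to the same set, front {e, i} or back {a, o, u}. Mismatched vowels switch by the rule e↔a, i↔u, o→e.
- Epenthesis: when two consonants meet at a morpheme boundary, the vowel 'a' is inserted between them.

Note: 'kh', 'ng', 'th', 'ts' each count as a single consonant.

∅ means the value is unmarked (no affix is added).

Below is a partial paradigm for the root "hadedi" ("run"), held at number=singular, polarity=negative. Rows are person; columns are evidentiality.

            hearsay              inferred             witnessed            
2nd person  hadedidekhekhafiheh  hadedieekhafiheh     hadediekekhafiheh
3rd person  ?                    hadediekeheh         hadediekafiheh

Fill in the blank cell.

hadedidekhafiheh

Attach evidentiality hearsay -dekh → hadedidekh.
person = 3rd person: zero marking, form stays hadedidekh.
Attach number singular -fi (after consonant 'kh') → hadedidekhfi.
Attach polarity negative -hoh → hadedidekhfihoh.
Apply vowel harmony: hadedidekhfihoh → hadedidekhfiheh.
Apply epenthesis: hadedidekhfiheh → hadedidekhafiheh.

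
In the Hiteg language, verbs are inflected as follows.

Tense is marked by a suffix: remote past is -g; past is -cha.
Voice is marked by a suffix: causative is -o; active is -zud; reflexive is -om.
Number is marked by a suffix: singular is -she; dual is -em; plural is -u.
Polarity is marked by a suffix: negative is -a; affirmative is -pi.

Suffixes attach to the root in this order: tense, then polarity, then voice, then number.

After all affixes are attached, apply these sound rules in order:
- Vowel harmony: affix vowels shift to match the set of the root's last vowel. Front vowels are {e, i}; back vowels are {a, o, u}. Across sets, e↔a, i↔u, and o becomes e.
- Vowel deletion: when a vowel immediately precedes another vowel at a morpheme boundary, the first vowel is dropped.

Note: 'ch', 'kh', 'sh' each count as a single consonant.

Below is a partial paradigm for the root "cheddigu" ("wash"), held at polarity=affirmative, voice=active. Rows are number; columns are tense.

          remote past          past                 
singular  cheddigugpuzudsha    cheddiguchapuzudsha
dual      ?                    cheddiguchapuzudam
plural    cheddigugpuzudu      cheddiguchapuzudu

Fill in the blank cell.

Attach tense remote past -g → cheddigug.
Attach polarity affirmative -pi → cheddigugpi.
Attach voice active -zud → cheddigugpizud.
Attach number dual -em → cheddigugpizudem.
Apply vowel harmony: cheddigugpizudem → cheddigugpuzudam.
Vowel deletion: no change.

cheddigugpuzudam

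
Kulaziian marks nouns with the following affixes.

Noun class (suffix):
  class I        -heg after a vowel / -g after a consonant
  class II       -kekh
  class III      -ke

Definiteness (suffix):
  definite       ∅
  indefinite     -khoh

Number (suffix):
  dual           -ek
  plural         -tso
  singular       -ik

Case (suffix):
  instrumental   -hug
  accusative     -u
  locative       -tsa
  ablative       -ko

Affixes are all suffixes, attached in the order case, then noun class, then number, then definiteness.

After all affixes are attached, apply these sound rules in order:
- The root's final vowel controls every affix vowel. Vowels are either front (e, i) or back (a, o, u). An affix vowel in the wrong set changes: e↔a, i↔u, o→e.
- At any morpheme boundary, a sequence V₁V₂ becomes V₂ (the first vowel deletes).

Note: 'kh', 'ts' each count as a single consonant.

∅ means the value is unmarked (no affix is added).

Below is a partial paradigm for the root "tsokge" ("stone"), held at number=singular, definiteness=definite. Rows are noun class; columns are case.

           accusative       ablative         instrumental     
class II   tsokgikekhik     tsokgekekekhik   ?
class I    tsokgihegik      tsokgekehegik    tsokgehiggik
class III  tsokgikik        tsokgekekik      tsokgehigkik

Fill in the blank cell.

Attach case instrumental -hug → tsokgehug.
Attach noun class class II -kekh → tsokgehugkekh.
Attach number singular -ik → tsokgehugkekhik.
definiteness = definite: zero marking, form stays tsokgehugkekhik.
Apply vowel harmony: tsokgehugkekhik → tsokgehigkekhik.
Vowel deletion: no change.

tsokgehigkekhik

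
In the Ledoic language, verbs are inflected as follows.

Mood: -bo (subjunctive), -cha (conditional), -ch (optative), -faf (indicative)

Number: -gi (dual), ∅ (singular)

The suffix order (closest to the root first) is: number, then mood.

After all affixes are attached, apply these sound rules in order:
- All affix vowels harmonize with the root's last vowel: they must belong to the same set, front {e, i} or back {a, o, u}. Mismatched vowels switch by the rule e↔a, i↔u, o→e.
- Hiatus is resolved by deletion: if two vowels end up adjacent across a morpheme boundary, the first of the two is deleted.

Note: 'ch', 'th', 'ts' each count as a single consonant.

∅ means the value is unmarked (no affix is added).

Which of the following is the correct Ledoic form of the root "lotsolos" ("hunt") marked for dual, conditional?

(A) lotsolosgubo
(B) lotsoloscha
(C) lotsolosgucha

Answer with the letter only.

Attach number dual -gi → lotsolosgi.
Attach mood conditional -cha → lotsolosgicha.
Apply vowel harmony: lotsolosgicha → lotsolosgucha.
Vowel deletion: no change.
So the correct form is lotsolosgucha, option (C).
(B) lotsoloscha is wrong: it uses singular instead of dual for number.
(A) lotsolosgubo is wrong: it uses subjunctive instead of conditional for mood.

C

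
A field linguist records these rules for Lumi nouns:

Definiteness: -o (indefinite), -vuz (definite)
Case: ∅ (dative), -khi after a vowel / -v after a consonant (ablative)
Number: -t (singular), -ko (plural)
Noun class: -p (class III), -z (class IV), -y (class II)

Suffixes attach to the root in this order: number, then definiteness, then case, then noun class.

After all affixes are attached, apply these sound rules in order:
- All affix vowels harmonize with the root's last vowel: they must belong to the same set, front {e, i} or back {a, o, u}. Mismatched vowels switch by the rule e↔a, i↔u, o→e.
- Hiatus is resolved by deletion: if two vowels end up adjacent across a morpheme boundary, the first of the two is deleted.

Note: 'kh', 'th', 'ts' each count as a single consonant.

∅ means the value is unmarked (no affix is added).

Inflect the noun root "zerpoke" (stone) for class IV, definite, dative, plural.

Attach number plural -ko → zerpokeko.
Attach definiteness definite -vuz → zerpokekovuz.
case = dative: zero marking, form stays zerpokekovuz.
Attach noun class class IV -z → zerpokekovuzz.
Apply vowel harmony: zerpokekovuzz → zerpokekevizz.
Vowel deletion: no change.

zerpokekevizz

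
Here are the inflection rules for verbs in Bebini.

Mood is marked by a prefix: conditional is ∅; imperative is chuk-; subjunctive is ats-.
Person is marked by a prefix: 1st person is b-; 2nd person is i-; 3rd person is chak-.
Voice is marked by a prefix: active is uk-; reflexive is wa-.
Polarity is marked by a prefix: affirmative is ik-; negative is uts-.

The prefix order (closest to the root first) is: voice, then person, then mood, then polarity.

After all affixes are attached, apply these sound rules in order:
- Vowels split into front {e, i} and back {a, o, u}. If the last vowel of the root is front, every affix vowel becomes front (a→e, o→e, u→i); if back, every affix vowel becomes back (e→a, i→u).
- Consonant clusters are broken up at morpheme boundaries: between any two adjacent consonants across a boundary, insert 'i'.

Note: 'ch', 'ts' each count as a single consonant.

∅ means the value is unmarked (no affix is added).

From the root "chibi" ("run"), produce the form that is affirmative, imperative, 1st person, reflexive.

ikichikibiwechibi

Attach voice reflexive wa- → wachibi.
Attach person 1st person b- → bwachibi.
Attach mood imperative chuk- → chukbwachibi.
Attach polarity affirmative ik- → ikchukbwachibi.
Apply vowel harmony: ikchukbwachibi → ikchikbwechibi.
Apply epenthesis: ikchikbwechibi → ikichikibiwechibi.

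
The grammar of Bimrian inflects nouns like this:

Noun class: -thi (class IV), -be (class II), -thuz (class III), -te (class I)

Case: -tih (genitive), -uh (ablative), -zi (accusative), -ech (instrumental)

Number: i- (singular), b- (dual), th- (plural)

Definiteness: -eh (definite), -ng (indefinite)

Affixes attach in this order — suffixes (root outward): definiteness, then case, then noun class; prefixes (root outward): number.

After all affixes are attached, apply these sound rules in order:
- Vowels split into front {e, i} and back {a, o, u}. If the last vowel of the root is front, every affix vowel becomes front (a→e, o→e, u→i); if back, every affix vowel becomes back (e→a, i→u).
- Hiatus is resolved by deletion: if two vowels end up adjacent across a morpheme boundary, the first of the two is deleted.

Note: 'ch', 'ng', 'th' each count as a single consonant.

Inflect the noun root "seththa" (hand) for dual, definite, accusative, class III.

bseththahzuthuz

Attach number dual b- → bseththa.
Attach definiteness definite -eh → bseththaeh.
Attach case accusative -zi → bseththaehzi.
Attach noun class class III -thuz → bseththaehzithuz.
Apply vowel harmony: bseththaehzithuz → bseththaahzuthuz.
Apply vowel deletion: bseththaahzuthuz → bseththahzuthuz.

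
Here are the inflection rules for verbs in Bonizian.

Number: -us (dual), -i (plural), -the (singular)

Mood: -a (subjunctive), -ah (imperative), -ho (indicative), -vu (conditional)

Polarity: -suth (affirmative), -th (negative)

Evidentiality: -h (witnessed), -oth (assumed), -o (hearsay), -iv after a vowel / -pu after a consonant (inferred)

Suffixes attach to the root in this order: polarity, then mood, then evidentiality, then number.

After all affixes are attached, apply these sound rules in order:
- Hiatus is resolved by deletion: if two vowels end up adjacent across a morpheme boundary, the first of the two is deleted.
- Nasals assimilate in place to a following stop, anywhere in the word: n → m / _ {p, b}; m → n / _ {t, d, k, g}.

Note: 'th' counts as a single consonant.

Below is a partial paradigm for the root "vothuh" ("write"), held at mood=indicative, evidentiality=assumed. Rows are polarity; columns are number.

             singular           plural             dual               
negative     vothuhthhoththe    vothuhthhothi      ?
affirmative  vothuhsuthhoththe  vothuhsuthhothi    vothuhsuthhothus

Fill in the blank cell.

vothuhthhothus

Attach polarity negative -th → vothuhth.
Attach mood indicative -ho → vothuhthho.
Attach evidentiality assumed -oth → vothuhthhooth.
Attach number dual -us → vothuhthhoothus.
Apply vowel deletion: vothuhthhoothus → vothuhthhothus.
Nasal assimilation: no change.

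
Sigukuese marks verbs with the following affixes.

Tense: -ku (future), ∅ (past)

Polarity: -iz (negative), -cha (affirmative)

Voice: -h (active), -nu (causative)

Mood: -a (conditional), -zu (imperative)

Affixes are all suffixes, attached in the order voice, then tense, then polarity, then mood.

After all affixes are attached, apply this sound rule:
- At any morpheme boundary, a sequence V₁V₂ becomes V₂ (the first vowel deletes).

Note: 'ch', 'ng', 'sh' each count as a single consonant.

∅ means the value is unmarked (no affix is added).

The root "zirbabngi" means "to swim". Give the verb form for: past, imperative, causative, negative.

zirbabnginizzu

Attach voice causative -nu → zirbabnginu.
tense = past: zero marking, form stays zirbabnginu.
Attach polarity negative -iz → zirbabnginuiz.
Attach mood imperative -zu → zirbabnginuizzu.
Apply vowel deletion: zirbabnginuizzu → zirbabnginizzu.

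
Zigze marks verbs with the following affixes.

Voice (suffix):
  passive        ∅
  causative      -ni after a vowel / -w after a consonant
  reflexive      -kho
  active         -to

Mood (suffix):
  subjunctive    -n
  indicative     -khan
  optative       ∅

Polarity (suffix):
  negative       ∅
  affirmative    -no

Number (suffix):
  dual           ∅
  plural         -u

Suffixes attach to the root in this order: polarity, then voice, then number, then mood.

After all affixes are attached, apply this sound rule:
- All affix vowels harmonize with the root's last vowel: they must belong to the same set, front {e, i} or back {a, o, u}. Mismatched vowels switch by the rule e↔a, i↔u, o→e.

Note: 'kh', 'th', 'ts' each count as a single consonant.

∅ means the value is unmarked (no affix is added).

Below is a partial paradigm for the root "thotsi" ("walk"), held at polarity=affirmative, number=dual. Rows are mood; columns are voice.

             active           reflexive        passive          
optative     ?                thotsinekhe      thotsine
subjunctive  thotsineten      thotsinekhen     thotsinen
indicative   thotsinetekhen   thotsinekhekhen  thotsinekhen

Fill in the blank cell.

thotsinete

Attach polarity affirmative -no → thotsino.
Attach voice active -to → thotsinoto.
number = dual: zero marking, form stays thotsinoto.
mood = optative: zero marking, form stays thotsinoto.
Apply vowel harmony: thotsinoto → thotsinete.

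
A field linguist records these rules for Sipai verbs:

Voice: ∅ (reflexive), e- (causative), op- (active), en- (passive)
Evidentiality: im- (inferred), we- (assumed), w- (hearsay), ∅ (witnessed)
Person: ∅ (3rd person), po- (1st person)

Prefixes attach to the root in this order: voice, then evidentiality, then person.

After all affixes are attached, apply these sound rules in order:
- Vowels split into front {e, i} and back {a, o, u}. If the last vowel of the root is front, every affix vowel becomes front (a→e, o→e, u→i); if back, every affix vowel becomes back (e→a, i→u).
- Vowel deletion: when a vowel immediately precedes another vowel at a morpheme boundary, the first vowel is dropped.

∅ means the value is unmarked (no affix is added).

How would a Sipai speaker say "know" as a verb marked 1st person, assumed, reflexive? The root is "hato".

voice = reflexive: zero marking, form stays hato.
Attach evidentiality assumed we- → wehato.
Attach person 1st person po- → powehato.
Apply vowel harmony: powehato → powahato.
Vowel deletion: no change.

powahato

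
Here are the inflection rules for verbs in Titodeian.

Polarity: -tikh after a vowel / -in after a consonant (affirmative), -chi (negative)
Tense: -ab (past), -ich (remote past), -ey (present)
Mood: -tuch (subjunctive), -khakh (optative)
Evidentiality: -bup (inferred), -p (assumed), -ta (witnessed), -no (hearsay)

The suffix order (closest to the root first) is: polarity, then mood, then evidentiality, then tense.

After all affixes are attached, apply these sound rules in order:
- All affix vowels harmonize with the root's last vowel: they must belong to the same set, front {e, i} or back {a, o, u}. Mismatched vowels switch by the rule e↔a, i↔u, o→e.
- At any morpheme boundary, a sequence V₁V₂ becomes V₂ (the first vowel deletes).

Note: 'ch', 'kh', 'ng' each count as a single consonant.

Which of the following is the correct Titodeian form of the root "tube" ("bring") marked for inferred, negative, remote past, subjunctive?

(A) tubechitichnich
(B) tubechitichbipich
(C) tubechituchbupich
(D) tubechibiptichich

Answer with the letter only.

B

Attach polarity negative -chi → tubechi.
Attach mood subjunctive -tuch → tubechituch.
Attach evidentiality inferred -bup → tubechituchbup.
Attach tense remote past -ich → tubechituchbupich.
Apply vowel harmony: tubechituchbupich → tubechitichbipich.
Vowel deletion: no change.
So the correct form is tubechitichbipich, option (B).
(A) tubechitichnich is wrong: it uses hearsay instead of inferred for evidentiality.
(C) tubechituchbupich is wrong: it fails to apply the sound rule(s).
(D) tubechibiptichich is wrong: it has the affixes in the wrong order.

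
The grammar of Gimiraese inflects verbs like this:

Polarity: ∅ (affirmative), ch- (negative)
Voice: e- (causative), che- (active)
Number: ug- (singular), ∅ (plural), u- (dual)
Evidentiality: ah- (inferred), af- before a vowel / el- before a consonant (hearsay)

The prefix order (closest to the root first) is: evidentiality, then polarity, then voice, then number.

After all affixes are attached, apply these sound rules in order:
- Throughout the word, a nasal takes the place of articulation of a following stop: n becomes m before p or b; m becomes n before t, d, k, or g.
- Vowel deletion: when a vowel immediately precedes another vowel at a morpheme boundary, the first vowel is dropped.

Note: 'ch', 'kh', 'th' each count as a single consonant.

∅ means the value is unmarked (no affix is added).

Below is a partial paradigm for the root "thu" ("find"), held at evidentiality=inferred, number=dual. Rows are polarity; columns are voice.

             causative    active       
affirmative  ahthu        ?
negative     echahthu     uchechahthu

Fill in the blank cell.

Attach evidentiality inferred ah- → ahthu.
polarity = affirmative: zero marking, form stays ahthu.
Attach voice active che- → cheahthu.
Attach number dual u- → ucheahthu.
Nasal assimilation: no change.
Apply vowel deletion: ucheahthu → uchahthu.

uchahthu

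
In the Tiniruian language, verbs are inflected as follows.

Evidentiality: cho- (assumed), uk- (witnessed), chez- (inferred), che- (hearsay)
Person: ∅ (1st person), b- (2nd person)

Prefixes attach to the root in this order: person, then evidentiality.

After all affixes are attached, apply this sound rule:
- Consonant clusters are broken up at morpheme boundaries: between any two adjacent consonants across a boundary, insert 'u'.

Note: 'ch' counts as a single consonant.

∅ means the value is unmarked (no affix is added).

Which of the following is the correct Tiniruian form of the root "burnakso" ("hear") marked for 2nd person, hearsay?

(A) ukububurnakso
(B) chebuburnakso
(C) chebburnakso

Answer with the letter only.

B

Attach person 2nd person b- → bburnakso.
Attach evidentiality hearsay che- → chebburnakso.
Apply epenthesis: chebburnakso → chebuburnakso.
So the correct form is chebuburnakso, option (B).
(C) chebburnakso is wrong: it fails to apply the sound rule(s).
(A) ukububurnakso is wrong: it uses witnessed instead of hearsay for evidentiality.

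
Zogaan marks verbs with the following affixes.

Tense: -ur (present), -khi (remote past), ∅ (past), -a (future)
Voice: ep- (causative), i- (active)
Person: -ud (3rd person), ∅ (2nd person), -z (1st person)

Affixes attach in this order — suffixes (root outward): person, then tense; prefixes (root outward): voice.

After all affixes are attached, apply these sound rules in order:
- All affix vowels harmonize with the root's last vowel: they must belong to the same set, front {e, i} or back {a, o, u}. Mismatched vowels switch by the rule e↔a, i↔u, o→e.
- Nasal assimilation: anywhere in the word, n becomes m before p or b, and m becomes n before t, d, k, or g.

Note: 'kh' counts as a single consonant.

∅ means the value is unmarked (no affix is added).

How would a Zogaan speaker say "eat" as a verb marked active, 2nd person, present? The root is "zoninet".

izoninetir

person = 2nd person: zero marking, form stays zoninet.
Attach voice active i- → izoninet.
Attach tense present -ur → izoninetur.
Apply vowel harmony: izoninetur → izoninetir.
Nasal assimilation: no change.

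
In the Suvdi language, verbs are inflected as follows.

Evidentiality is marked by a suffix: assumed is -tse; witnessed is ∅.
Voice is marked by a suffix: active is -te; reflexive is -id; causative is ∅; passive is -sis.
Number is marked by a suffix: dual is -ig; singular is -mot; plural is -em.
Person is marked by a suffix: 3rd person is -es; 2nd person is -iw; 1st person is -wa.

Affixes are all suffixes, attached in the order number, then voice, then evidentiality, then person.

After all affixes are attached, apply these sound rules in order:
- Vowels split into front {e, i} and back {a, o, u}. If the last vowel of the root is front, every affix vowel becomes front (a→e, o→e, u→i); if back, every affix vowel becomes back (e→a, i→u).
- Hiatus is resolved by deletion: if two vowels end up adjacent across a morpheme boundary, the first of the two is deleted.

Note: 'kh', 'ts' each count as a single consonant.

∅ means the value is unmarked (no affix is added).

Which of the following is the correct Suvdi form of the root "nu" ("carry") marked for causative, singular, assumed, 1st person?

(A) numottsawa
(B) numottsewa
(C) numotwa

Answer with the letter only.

A

Attach number singular -mot → numot.
voice = causative: zero marking, form stays numot.
Attach evidentiality assumed -tse → numottse.
Attach person 1st person -wa → numottsewa.
Apply vowel harmony: numottsewa → numottsawa.
Vowel deletion: no change.
So the correct form is numottsawa, option (A).
(C) numotwa is wrong: it uses witnessed instead of assumed for evidentiality.
(B) numottsewa is wrong: it fails to apply the sound rule(s).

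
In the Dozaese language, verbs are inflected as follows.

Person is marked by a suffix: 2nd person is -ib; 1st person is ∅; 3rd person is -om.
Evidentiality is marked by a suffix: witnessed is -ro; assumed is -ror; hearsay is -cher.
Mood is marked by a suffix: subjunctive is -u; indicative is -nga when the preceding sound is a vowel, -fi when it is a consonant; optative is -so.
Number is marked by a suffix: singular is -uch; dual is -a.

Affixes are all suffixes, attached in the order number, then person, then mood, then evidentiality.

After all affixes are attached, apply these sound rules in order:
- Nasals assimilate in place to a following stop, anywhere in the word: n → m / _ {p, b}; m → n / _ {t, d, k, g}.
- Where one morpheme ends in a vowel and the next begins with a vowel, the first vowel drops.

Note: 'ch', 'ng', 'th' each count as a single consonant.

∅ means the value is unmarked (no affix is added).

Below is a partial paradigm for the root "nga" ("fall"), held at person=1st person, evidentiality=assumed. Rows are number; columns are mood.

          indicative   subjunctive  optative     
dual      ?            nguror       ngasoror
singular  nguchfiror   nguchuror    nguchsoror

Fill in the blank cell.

Attach number dual -a → ngaa.
person = 1st person: zero marking, form stays ngaa.
Attach mood indicative -nga (after vowel 'a') → ngaanga.
Attach evidentiality assumed -ror → ngaangaror.
Nasal assimilation: no change.
Apply vowel deletion: ngaangaror → ngangaror.

ngangaror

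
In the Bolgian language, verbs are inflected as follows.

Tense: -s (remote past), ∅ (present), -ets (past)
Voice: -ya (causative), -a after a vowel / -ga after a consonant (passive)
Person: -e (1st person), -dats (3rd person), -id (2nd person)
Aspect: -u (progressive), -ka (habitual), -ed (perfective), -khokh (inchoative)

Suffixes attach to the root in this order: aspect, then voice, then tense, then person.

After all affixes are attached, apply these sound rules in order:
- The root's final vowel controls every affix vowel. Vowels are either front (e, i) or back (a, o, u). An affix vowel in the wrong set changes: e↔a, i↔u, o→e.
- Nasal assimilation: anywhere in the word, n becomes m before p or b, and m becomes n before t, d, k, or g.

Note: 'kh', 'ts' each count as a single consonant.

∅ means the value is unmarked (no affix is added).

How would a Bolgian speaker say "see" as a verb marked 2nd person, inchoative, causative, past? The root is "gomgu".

Attach aspect inchoative -khokh → gomgukhokh.
Attach voice causative -ya → gomgukhokhya.
Attach tense past -ets → gomgukhokhyaets.
Attach person 2nd person -id → gomgukhokhyaetsid.
Apply vowel harmony: gomgukhokhyaetsid → gomgukhokhyaatsud.
Apply nasal assimilation: gomgukhokhyaatsud → gongukhokhyaatsud.

gongukhokhyaatsud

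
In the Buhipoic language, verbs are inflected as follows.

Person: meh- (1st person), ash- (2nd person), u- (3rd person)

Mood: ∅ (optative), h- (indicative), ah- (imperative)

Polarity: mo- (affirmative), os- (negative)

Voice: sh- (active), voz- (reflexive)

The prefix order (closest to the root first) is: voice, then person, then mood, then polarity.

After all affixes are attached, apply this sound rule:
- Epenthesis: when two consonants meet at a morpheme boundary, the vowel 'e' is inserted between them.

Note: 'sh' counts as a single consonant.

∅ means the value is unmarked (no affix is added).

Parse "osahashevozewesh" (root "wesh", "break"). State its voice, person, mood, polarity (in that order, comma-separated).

reflexive, 2nd person, imperative, negative

Segment: os-ah-ash-voz-wesh.
voice: voz- → reflexive.
person: ash- → 2nd person.
mood: ah- → imperative.
polarity: os- → negative.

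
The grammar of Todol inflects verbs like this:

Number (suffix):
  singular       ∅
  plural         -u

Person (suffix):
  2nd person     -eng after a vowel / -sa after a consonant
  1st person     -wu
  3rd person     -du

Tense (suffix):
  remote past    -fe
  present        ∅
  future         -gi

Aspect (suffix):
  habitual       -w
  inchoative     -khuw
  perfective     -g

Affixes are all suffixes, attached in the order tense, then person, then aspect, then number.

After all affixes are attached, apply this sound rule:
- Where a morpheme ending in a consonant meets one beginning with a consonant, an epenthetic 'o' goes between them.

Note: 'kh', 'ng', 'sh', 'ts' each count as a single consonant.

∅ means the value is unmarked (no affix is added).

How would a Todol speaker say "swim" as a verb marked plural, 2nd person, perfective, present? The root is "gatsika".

tense = present: zero marking, form stays gatsika.
Attach person 2nd person -eng (after vowel 'a') → gatsikaeng.
Attach aspect perfective -g → gatsikaengg.
Attach number plural -u → gatsikaenggu.
Apply epenthesis: gatsikaenggu → gatsikaengogu.

gatsikaengogu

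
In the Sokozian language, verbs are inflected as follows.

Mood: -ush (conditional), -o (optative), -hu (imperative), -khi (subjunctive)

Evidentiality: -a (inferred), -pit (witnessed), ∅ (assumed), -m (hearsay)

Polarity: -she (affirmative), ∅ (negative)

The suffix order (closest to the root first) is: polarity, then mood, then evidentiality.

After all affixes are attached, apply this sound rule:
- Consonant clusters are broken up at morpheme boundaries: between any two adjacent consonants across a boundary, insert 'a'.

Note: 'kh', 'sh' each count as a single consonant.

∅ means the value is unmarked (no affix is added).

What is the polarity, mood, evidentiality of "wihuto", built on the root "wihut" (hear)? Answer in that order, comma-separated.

Segment: wihut-o.
polarity: ∅ → negative.
mood: -o → optative.
evidentiality: ∅ → assumed.

negative, optative, assumed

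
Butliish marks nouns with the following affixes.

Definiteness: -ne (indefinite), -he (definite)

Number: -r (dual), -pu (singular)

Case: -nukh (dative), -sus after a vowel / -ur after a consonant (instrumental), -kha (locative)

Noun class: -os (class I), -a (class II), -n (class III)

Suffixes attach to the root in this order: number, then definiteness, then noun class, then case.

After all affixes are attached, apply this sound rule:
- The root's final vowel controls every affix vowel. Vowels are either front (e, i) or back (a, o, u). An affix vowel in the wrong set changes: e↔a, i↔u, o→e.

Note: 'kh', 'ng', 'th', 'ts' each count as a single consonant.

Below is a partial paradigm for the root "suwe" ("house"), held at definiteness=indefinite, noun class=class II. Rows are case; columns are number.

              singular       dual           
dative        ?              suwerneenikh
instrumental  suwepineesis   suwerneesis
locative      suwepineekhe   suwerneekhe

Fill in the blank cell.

suwepineenikh

Attach number singular -pu → suwepu.
Attach definiteness indefinite -ne → suwepune.
Attach noun class class II -a → suwepunea.
Attach case dative -nukh → suwepuneanukh.
Apply vowel harmony: suwepuneanukh → suwepineenikh.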